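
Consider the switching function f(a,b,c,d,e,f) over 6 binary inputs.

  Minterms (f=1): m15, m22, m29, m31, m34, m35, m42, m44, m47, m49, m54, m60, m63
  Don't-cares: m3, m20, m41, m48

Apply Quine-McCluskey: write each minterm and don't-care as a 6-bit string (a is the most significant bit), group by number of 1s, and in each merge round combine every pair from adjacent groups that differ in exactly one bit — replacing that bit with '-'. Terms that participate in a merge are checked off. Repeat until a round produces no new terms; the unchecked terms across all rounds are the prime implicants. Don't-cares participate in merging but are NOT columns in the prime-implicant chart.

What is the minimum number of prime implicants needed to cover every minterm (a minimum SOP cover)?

Round 0: 000011✓ 001111✓ 010100✓ 010110✓ 011101✓ 011111✓ 100010✓ 100011✓ 101001 101010✓ 101100✓ 101111✓ 110000✓ 110001✓ 110110✓ 111100✓ 111111✓
Round 1: -00011 -01111✓ -10110 -11111✓ 0-1111✓ 0101-0 0111-1 1-1100 1-1111✓ 10-010 10001- 11000-
Round 2: --1111
PIs = {--1111, -00011, -10110, 0101-0, 0111-1, 1-1100, 10-010, 10001-, 101001, 11000-}
Coverage chart:
  m15: --1111 ←essential
  m22: -10110,0101-0
  m29: 0111-1 ←essential
  m31: --1111,0111-1
  m34: 10-010,10001-
  m35: -00011,10001-
  m42: 10-010 ←essential
  m44: 1-1100 ←essential
  m47: --1111 ←essential
  m49: 11000- ←essential
  m54: -10110 ←essential
  m60: 1-1100 ←essential
  m63: --1111 ←essential
Essential: --1111, -10110, 0111-1, 1-1100, 10-010, 11000-
Petrick residual → -00011
Min cover (7 terms): cdef + b'c'd'ef + bc'def' + a'bcdf + acde'f' + ab'd'ef' + abc'd'e'

7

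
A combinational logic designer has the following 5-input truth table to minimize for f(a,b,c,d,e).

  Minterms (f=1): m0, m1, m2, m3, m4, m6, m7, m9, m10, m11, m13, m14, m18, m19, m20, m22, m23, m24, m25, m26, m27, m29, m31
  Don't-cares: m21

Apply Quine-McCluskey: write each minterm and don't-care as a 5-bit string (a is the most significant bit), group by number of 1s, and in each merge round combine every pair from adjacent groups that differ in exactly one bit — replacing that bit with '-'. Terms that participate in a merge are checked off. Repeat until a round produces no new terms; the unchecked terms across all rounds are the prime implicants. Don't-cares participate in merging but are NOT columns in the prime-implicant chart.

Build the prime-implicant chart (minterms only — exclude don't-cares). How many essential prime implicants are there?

Round 0: 00000✓ 00001✓ 00010✓ 00011✓ 00100✓ 00110✓ 00111✓ 01001✓ 01010✓ 01011✓ 01101✓ 01110✓ 10010✓ 10011✓ 10100✓ 10101✓ 10110✓ 10111✓ 11000✓ 11001✓ 11010✓ 11011✓ 11101✓ 11111✓
Round 1: -0010✓ -0011✓ -0100✓ -0110✓ -0111✓ -1001✓ -1010✓ -1011✓ -1101✓ 0-001✓ 0-010✓ 0-011✓ 0-110✓ 00-00✓ 00-10✓ 00-11✓ 000-0✓ 000-1✓ 0000-✓ 0001-✓ 001-0✓ 0011-✓ 01-01✓ 01-10✓ 010-1✓ 0101-✓ 1-010✓ 1-011✓ 1-101✓ 1-111✓ 10-10✓ 10-11✓ 1001-✓ 101-0✓ 101-1✓ 1010-✓ 1011-✓ 11-01✓ 11-11✓ 110-0✓ 110-1✓ 1100-✓ 1101-✓ 111-1✓
Round 2: --010✓ --011✓ -0-10✓ -0-11✓ -001-✓ -01-0 -011-✓ -1-01 -10-1 -101-✓ 0--10 0-0-1 0-01-✓ 00--0 00-1-✓ 000-- 1--11 1-01-✓ 1-1-1 10-1-✓ 101-- 11--1 110--
Round 3: --01- -0-1-
PIs = {--01-, -0-1-, -01-0, -1-01, -10-1, 0--10, 0-0-1, 00--0, 000--, 1--11, 1-1-1, 101--, 11--1, 110--}
Coverage chart:
  m0: 00--0,000--
  m1: 0-0-1,000--
  m2: --01-,-0-1-,0--10,00--0,000--
  m3: --01-,-0-1-,0-0-1,000--
  m4: -01-0,00--0
  m6: -0-1-,-01-0,0--10,00--0
  m7: -0-1- ←essential
  m9: -1-01,-10-1,0-0-1
  m10: --01-,0--10
  m11: --01-,-10-1,0-0-1
  m13: -1-01 ←essential
  m14: 0--10 ←essential
  m18: --01-,-0-1-
  m19: --01-,-0-1-,1--11
  m20: -01-0,101--
  m22: -0-1-,-01-0,101--
  m23: -0-1-,1--11,1-1-1,101--
  m24: 110-- ←essential
  m25: -1-01,-10-1,11--1,110--
  m26: --01-,110--
  m27: --01-,-10-1,1--11,11--1,110--
  m29: -1-01,1-1-1,11--1
  m31: 1--11,1-1-1,11--1
Essential: -0-1-, -1-01, 0--10, 110--

4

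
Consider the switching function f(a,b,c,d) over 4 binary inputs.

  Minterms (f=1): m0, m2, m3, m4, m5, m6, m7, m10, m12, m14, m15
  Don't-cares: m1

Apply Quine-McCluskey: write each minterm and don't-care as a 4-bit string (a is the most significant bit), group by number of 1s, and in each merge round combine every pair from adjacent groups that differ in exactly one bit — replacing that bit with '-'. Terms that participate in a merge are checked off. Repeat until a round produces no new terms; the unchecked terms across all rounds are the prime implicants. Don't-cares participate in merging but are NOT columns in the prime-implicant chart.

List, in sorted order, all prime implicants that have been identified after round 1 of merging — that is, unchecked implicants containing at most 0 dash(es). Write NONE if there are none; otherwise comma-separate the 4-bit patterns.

size-2^0 implicants → 0000(✓)  0001(✓)  0010(✓)  0011(✓)  0100(✓)  0101(✓)  0110(✓)  0111(✓)  1010(✓)  1100(✓)  1110(✓)  1111(✓)
size-2^1 implicants → -010(✓)  -100(✓)  -110(✓)  -111(✓)  0-00(✓)  0-01(✓)  0-10(✓)  0-11(✓)  00-0(✓)  00-1(✓)  000-(✓)  001-(✓)  01-0(✓)  01-1(✓)  010-(✓)  011-(✓)  1-10(✓)  11-0(✓)  111-(✓)
size-2^2 implicants → --10  -1-0  -11-  0--0(✓)  0--1(✓)  0-0-(✓)  0-1-(✓)  00--(✓)  01--(✓)
size-2^3 implicants → 0---
Unchecked terms (primes): --10, -1-0, -11-, 0---

NONE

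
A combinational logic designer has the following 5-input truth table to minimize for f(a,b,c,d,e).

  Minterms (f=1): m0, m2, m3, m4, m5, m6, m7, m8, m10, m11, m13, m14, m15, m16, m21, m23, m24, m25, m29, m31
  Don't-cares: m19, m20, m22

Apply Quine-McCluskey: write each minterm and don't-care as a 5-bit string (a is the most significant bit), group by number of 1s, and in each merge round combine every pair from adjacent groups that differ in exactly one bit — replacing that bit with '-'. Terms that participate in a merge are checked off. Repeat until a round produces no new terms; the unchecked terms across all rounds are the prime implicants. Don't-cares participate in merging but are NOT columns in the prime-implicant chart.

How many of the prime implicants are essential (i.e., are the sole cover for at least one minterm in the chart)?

size-2^0 implicants → 00000(✓)  00010(✓)  00011(✓)  00100(✓)  00101(✓)  00110(✓)  00111(✓)  01000(✓)  01010(✓)  01011(✓)  01101(✓)  01110(✓)  01111(✓)  10000(✓)  10011(✓)  10100(✓)  10101(✓)  10110(✓)  10111(✓)  11000(✓)  11001(✓)  11101(✓)  11111(✓)
size-2^1 implicants → -0000(✓)  -0011(✓)  -0100(✓)  -0101(✓)  -0110(✓)  -0111(✓)  -1000(✓)  -1101(✓)  -1111(✓)  0-000(✓)  0-010(✓)  0-011(✓)  0-101(✓)  0-110(✓)  0-111(✓)  00-00(✓)  00-10(✓)  00-11(✓)  000-0(✓)  0001-(✓)  001-0(✓)  001-1(✓)  0010-(✓)  0011-(✓)  01-10(✓)  01-11(✓)  010-0(✓)  0101-(✓)  011-1(✓)  0111-(✓)  1-000(✓)  1-101(✓)  1-111(✓)  10-00(✓)  10-11(✓)  101-0(✓)  101-1(✓)  1010-(✓)  1011-(✓)  11-01  1100-  111-1(✓)
size-2^2 implicants → --000  --101(✓)  --111(✓)  -0-00  -0-11  -01-0(✓)  -01-1(✓)  -010-(✓)  -011-(✓)  -11-1(✓)  0--10(✓)  0--11(✓)  0-0-0  0-01-(✓)  0-1-1(✓)  0-11-(✓)  00--0  00-1-(✓)  001--(✓)  01-1-(✓)  1-1-1(✓)  101--(✓)
size-2^3 implicants → --1-1  -01--  0--1-
Unchecked terms (primes): --000, --1-1, -0-00, -0-11, -01--, 0--1-, 0-0-0, 00--0, 11-01, 1100-
Minterm coverage:
  m0 ⊆ --000,-0-00,0-0-0,00--0
  m2 ⊆ 0--1-,0-0-0,00--0
  m3 ⊆ -0-11,0--1-
  m4 ⊆ -0-00,-01--,00--0
  m5 ⊆ --1-1,-01--
  m6 ⊆ -01--,0--1-,00--0
  m7 ⊆ --1-1,-0-11,-01--,0--1-
  m8 ⊆ --000,0-0-0
  m10 ⊆ 0--1-,0-0-0
  m11 ⊆ 0--1- [E]
  m13 ⊆ --1-1 [E]
  m14 ⊆ 0--1- [E]
  m15 ⊆ --1-1,0--1-
  m16 ⊆ --000,-0-00
  m21 ⊆ --1-1,-01--
  m23 ⊆ --1-1,-0-11,-01--
  m24 ⊆ --000,1100-
  m25 ⊆ 11-01,1100-
  m29 ⊆ --1-1,11-01
  m31 ⊆ --1-1 [E]
E = {--1-1, 0--1-}

2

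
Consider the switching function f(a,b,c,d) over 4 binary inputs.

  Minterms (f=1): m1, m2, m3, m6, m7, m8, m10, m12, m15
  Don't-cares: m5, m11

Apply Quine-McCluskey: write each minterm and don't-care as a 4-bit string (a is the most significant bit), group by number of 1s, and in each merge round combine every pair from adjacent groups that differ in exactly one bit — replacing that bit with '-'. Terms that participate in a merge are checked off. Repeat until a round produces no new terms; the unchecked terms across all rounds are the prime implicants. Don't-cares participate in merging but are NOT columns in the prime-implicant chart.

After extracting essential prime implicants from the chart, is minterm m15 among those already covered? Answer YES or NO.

YES

Round 0: 0001✓ 0010✓ 0011✓ 0101✓ 0110✓ 0111✓ 1000✓ 1010✓ 1011✓ 1100✓ 1111✓
Round 1: -010✓ -011✓ -111✓ 0-01✓ 0-10✓ 0-11✓ 00-1✓ 001-✓ 01-1✓ 011-✓ 1-00 1-11✓ 10-0 101-✓
Round 2: --11 -01- 0--1 0-1-
PIs = {--11, -01-, 0--1, 0-1-, 1-00, 10-0}
Coverage chart:
  m1: 0--1 ←essential
  m2: -01-,0-1-
  m3: --11,-01-,0--1,0-1-
  m6: 0-1- ←essential
  m7: --11,0--1,0-1-
  m8: 1-00,10-0
  m10: -01-,10-0
  m12: 1-00 ←essential
  m15: --11 ←essential
Essential: --11, 0--1, 0-1-, 1-00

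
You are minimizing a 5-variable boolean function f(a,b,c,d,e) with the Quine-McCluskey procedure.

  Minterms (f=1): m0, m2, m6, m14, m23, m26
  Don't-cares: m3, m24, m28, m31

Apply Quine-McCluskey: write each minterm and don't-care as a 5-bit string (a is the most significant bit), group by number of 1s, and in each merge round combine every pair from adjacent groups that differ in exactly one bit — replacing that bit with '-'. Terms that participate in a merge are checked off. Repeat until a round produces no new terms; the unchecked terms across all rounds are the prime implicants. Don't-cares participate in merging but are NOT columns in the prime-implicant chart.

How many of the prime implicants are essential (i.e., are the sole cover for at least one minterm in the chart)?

size-2^0 implicants → 00000(✓)  00010(✓)  00011(✓)  00110(✓)  01110(✓)  10111(✓)  11000(✓)  11010(✓)  11100(✓)  11111(✓)
size-2^1 implicants → 0-110  00-10  000-0  0001-  1-111  11-00  110-0
Unchecked terms (primes): 0-110, 00-10, 000-0, 0001-, 1-111, 11-00, 110-0
Minterm coverage:
  m0 ⊆ 000-0 [E]
  m2 ⊆ 00-10,000-0,0001-
  m6 ⊆ 0-110,00-10
  m14 ⊆ 0-110 [E]
  m23 ⊆ 1-111 [E]
  m26 ⊆ 110-0 [E]
E = {0-110, 000-0, 1-111, 110-0}

4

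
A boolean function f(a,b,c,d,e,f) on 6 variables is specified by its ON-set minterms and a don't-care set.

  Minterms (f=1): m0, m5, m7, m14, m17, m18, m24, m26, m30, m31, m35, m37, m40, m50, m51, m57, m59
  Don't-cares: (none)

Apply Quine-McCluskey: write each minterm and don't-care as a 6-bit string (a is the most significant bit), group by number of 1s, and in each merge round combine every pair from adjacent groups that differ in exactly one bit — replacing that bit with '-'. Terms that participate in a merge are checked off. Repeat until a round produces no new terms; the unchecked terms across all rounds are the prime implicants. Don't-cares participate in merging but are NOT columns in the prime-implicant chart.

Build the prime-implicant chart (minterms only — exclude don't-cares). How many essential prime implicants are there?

10

Round 0: 000000 000101✓ 000111✓ 001110✓ 010001 010010✓ 011000✓ 011010✓ 011110✓ 011111✓ 100011✓ 100101✓ 101000 110010✓ 110011✓ 111001✓ 111011✓
Round 1: -00101 -10010 0-1110 0001-1 01-010 011-10 0110-0 01111- 1-0011 11-011 11001- 1110-1
PIs = {-00101, -10010, 0-1110, 000000, 0001-1, 01-010, 010001, 011-10, 0110-0, 01111-, 1-0011, 101000, 11-011, 11001-, 1110-1}
Coverage chart:
  m0: 000000 ←essential
  m5: -00101,0001-1
  m7: 0001-1 ←essential
  m14: 0-1110 ←essential
  m17: 010001 ←essential
  m18: -10010,01-010
  m24: 0110-0 ←essential
  m26: 01-010,011-10,0110-0
  m30: 0-1110,011-10,01111-
  m31: 01111- ←essential
  m35: 1-0011 ←essential
  m37: -00101 ←essential
  m40: 101000 ←essential
  m50: -10010,11001-
  m51: 1-0011,11-011,11001-
  m57: 1110-1 ←essential
  m59: 11-011,1110-1
Essential: -00101, 0-1110, 000000, 0001-1, 010001, 0110-0, 01111-, 1-0011, 101000, 1110-1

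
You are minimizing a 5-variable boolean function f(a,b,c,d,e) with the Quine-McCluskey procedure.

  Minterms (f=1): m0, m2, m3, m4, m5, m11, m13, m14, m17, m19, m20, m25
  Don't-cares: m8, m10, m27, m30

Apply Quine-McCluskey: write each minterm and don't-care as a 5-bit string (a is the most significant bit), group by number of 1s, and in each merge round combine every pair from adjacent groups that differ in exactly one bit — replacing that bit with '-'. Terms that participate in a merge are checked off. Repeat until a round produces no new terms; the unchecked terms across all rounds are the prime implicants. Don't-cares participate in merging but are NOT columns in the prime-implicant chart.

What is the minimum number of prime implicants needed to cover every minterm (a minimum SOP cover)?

6

size-2^0 implicants → 00000(✓)  00010(✓)  00011(✓)  00100(✓)  00101(✓)  01000(✓)  01010(✓)  01011(✓)  01101(✓)  01110(✓)  10001(✓)  10011(✓)  10100(✓)  11001(✓)  11011(✓)  11110(✓)
size-2^1 implicants → -0011(✓)  -0100  -1011(✓)  -1110  0-000(✓)  0-010(✓)  0-011(✓)  0-101  00-00  000-0(✓)  0001-(✓)  0010-  01-10  010-0(✓)  0101-(✓)  1-001(✓)  1-011(✓)  100-1(✓)  110-1(✓)
size-2^2 implicants → --011  0-0-0  0-01-  1-0-1
Unchecked terms (primes): --011, -0100, -1110, 0-0-0, 0-01-, 0-101, 00-00, 0010-, 01-10, 1-0-1
Minterm coverage:
  m0 ⊆ 0-0-0,00-00
  m2 ⊆ 0-0-0,0-01-
  m3 ⊆ --011,0-01-
  m4 ⊆ -0100,00-00,0010-
  m5 ⊆ 0-101,0010-
  m11 ⊆ --011,0-01-
  m13 ⊆ 0-101 [E]
  m14 ⊆ -1110,01-10
  m17 ⊆ 1-0-1 [E]
  m19 ⊆ --011,1-0-1
  m20 ⊆ -0100 [E]
  m25 ⊆ 1-0-1 [E]
E = {-0100, 0-101, 1-0-1}
Petrick residual → --011, -1110, 0-0-0
Cover = c'de + b'cd'e' + bcde' + a'c'e' + a'cd'e + ac'e  |cover|=6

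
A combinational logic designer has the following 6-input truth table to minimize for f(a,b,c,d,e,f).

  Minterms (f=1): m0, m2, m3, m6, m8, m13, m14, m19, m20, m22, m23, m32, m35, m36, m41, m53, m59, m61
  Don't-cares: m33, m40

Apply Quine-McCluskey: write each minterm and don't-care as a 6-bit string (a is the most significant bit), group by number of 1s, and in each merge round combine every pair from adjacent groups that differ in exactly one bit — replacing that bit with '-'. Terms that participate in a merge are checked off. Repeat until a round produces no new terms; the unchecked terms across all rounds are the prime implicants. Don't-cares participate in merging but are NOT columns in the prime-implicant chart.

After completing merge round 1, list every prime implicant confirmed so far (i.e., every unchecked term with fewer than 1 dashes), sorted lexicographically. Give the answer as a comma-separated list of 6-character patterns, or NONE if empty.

[col 0] 000000*, 000010*, 000011*, 000110*, 001000*, 001101, 001110*, 010011*, 010100*, 010110*, 010111*, 100000*, 100001*, 100011*, 100100*, 101000*, 101001*, 110101*, 111011, 111101*
[col 1] -00000*, -00011, -01000*, 0-0011, 0-0110, 00-000*, 00-110, 000-10, 0000-0, 00001-, 010-11, 0101-0, 01011-, 10-000*, 10-001*, 100-00, 1000-1, 10000-*, 10100-*, 11-101
[col 2] -0-000, 10-00-
Prime implicants: -0-000, -00011, 0-0011, 0-0110, 00-110, 000-10, 0000-0, 00001-, 001101, 010-11, 0101-0, 01011-, 10-00-, 100-00, 1000-1, 11-101, 111011

001101, 111011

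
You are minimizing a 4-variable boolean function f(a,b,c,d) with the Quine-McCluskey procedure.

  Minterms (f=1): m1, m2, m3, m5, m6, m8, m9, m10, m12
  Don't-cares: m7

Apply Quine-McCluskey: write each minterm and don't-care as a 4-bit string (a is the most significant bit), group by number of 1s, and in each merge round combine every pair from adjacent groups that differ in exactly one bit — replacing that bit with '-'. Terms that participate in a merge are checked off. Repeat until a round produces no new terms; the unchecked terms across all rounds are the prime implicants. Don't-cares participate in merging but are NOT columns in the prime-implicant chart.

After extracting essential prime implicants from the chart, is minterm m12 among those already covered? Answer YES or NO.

YES

Round 0: 0001✓ 0010✓ 0011✓ 0101✓ 0110✓ 0111✓ 1000✓ 1001✓ 1010✓ 1100✓
Round 1: -001 -010 0-01✓ 0-10✓ 0-11✓ 00-1✓ 001-✓ 01-1✓ 011-✓ 1-00 10-0 100-
Round 2: 0--1 0-1-
PIs = {-001, -010, 0--1, 0-1-, 1-00, 10-0, 100-}
Coverage chart:
  m1: -001,0--1
  m2: -010,0-1-
  m3: 0--1,0-1-
  m5: 0--1 ←essential
  m6: 0-1- ←essential
  m8: 1-00,10-0,100-
  m9: -001,100-
  m10: -010,10-0
  m12: 1-00 ←essential
Essential: 0--1, 0-1-, 1-00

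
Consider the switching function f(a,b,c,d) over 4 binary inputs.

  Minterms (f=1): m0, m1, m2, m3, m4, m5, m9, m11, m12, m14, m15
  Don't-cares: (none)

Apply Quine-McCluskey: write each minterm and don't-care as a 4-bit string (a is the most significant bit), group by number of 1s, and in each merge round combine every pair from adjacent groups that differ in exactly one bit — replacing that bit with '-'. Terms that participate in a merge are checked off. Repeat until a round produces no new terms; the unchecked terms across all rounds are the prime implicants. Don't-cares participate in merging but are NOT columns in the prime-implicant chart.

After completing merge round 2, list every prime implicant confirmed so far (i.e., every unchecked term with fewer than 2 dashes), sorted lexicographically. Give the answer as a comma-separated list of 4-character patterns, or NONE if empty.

-100, 1-11, 11-0, 111-

[col 0] 0000*, 0001*, 0010*, 0011*, 0100*, 0101*, 1001*, 1011*, 1100*, 1110*, 1111*
[col 1] -001*, -011*, -100, 0-00*, 0-01*, 00-0*, 00-1*, 000-*, 001-*, 010-*, 1-11, 10-1*, 11-0, 111-
[col 2] -0-1, 0-0-, 00--
Prime implicants: -0-1, -100, 0-0-, 00--, 1-11, 11-0, 111-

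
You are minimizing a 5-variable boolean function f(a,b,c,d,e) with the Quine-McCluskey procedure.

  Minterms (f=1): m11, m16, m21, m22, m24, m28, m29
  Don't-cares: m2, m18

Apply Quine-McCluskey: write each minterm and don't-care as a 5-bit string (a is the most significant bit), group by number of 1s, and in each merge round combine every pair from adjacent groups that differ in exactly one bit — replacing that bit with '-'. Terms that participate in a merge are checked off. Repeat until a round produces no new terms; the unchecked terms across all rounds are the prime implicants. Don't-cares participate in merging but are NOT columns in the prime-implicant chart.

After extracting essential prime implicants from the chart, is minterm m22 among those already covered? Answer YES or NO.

size-2^0 implicants → 00010(✓)  01011  10000(✓)  10010(✓)  10101(✓)  10110(✓)  11000(✓)  11100(✓)  11101(✓)
size-2^1 implicants → -0010  1-000  1-101  10-10  100-0  11-00  1110-
Unchecked terms (primes): -0010, 01011, 1-000, 1-101, 10-10, 100-0, 11-00, 1110-
Minterm coverage:
  m11 ⊆ 01011 [E]
  m16 ⊆ 1-000,100-0
  m21 ⊆ 1-101 [E]
  m22 ⊆ 10-10 [E]
  m24 ⊆ 1-000,11-00
  m28 ⊆ 11-00,1110-
  m29 ⊆ 1-101,1110-
E = {01011, 1-101, 10-10}

YES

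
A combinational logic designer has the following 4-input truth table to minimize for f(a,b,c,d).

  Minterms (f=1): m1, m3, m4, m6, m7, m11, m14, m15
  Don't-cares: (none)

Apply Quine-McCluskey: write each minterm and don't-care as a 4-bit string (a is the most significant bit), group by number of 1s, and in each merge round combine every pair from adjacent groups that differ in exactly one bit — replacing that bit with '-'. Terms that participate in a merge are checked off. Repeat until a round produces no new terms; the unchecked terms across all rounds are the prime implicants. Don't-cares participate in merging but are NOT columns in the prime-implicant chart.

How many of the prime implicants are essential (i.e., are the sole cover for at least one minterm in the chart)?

4

[col 0] 0001*, 0011*, 0100*, 0110*, 0111*, 1011*, 1110*, 1111*
[col 1] -011*, -110*, -111*, 0-11*, 00-1, 01-0, 011-*, 1-11*, 111-*
[col 2] --11, -11-
Prime implicants: --11, -11-, 00-1, 01-0
PI chart (minterm → PIs covering it):
  1 | 00-1  (sole → essential)
  3 | --11,00-1
  4 | 01-0  (sole → essential)
  6 | -11-,01-0
  7 | --11,-11-
  11 | --11  (sole → essential)
  14 | -11-  (sole → essential)
  15 | --11,-11-
Essential prime implicants: --11, -11-, 00-1, 01-0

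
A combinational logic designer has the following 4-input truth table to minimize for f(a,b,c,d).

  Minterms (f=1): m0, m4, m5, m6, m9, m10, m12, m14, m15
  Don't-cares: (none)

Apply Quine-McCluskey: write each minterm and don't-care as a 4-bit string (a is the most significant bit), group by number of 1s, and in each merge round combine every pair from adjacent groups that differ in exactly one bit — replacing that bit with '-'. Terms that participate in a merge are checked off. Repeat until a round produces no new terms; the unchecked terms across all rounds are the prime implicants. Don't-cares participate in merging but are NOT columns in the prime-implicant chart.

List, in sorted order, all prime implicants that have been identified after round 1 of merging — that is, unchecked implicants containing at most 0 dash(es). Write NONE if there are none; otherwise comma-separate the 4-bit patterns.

Round 0: 0000✓ 0100✓ 0101✓ 0110✓ 1001 1010✓ 1100✓ 1110✓ 1111✓
Round 1: -100✓ -110✓ 0-00 01-0✓ 010- 1-10 11-0✓ 111-
Round 2: -1-0
PIs = {-1-0, 0-00, 010-, 1-10, 1001, 111-}

1001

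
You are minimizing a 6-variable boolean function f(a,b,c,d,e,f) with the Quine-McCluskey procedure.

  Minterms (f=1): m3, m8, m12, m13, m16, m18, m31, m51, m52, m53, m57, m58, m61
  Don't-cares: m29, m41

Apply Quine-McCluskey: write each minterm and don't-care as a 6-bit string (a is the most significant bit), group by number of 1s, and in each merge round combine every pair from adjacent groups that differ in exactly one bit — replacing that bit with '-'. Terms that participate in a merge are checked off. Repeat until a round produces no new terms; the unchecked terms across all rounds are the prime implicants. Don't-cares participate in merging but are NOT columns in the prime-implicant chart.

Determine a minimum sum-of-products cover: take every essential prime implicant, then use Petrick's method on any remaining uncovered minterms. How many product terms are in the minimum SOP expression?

9

Round 0: 000011 001000✓ 001100✓ 001101✓ 010000✓ 010010✓ 011101✓ 011111✓ 101001✓ 110011 110100✓ 110101✓ 111001✓ 111010 111101✓
Round 1: -11101 0-1101 001-00 00110- 0100-0 0111-1 1-1001 11-101 11010- 111-01
PIs = {-11101, 0-1101, 000011, 001-00, 00110-, 0100-0, 0111-1, 1-1001, 11-101, 110011, 11010-, 111-01, 111010}
Coverage chart:
  m3: 000011 ←essential
  m8: 001-00 ←essential
  m12: 001-00,00110-
  m13: 0-1101,00110-
  m16: 0100-0 ←essential
  m18: 0100-0 ←essential
  m31: 0111-1 ←essential
  m51: 110011 ←essential
  m52: 11010- ←essential
  m53: 11-101,11010-
  m57: 1-1001,111-01
  m58: 111010 ←essential
  m61: -11101,11-101,111-01
Essential: 000011, 001-00, 0100-0, 0111-1, 110011, 11010-, 111010
Petrick residual → 0-1101, 111-01
Min cover (9 terms): a'cde'f + a'b'c'd'ef + a'b'ce'f' + a'bc'd'f' + a'bcdf + abc'd'ef + abc'de' + abce'f + abcd'ef'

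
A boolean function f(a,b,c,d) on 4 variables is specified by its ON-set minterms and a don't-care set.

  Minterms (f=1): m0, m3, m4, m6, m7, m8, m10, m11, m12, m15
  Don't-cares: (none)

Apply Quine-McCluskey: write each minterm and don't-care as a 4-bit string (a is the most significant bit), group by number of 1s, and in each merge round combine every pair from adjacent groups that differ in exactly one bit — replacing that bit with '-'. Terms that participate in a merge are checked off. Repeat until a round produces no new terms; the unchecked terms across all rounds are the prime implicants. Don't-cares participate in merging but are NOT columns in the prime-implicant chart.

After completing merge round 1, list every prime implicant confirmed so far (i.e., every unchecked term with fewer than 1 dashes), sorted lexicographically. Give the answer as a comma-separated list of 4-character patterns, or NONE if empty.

NONE

size-2^0 implicants → 0000(✓)  0011(✓)  0100(✓)  0110(✓)  0111(✓)  1000(✓)  1010(✓)  1011(✓)  1100(✓)  1111(✓)
size-2^1 implicants → -000(✓)  -011(✓)  -100(✓)  -111(✓)  0-00(✓)  0-11(✓)  01-0  011-  1-00(✓)  1-11(✓)  10-0  101-
size-2^2 implicants → --00  --11
Unchecked terms (primes): --00, --11, 01-0, 011-, 10-0, 101-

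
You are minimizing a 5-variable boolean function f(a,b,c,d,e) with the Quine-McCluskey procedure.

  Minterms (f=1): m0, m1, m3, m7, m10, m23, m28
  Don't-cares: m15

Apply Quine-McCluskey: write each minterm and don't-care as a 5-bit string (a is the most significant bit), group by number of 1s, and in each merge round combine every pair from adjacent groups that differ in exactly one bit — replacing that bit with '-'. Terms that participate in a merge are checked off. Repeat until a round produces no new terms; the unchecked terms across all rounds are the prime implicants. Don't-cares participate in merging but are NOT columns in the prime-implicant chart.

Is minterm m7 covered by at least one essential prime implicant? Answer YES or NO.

[col 0] 00000*, 00001*, 00011*, 00111*, 01010, 01111*, 10111*, 11100
[col 1] -0111, 0-111, 00-11, 000-1, 0000-
Prime implicants: -0111, 0-111, 00-11, 000-1, 0000-, 01010, 11100
PI chart (minterm → PIs covering it):
  0 | 0000-  (sole → essential)
  1 | 000-1,0000-
  3 | 00-11,000-1
  7 | -0111,0-111,00-11
  10 | 01010  (sole → essential)
  23 | -0111  (sole → essential)
  28 | 11100  (sole → essential)
Essential prime implicants: -0111, 0000-, 01010, 11100

YES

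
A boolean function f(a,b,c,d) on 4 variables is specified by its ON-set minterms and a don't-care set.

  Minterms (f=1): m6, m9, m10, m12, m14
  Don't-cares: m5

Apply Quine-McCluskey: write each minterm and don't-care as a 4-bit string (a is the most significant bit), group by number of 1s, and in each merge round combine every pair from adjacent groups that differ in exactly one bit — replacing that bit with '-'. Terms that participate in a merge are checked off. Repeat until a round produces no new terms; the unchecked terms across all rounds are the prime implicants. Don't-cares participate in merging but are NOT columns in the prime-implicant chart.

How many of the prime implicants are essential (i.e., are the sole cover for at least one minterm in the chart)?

4

size-2^0 implicants → 0101  0110(✓)  1001  1010(✓)  1100(✓)  1110(✓)
size-2^1 implicants → -110  1-10  11-0
Unchecked terms (primes): -110, 0101, 1-10, 1001, 11-0
Minterm coverage:
  m6 ⊆ -110 [E]
  m9 ⊆ 1001 [E]
  m10 ⊆ 1-10 [E]
  m12 ⊆ 11-0 [E]
  m14 ⊆ -110,1-10,11-0
E = {-110, 1-10, 1001, 11-0}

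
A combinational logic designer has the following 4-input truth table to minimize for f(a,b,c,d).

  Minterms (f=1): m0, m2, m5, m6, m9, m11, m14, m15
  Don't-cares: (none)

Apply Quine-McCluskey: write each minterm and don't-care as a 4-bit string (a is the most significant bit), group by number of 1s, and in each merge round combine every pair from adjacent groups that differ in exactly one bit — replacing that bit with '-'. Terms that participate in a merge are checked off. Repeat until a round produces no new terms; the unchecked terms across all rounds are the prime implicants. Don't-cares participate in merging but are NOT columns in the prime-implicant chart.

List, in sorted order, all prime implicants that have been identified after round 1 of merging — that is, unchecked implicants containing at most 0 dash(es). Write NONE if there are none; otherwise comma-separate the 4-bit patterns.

size-2^0 implicants → 0000(✓)  0010(✓)  0101  0110(✓)  1001(✓)  1011(✓)  1110(✓)  1111(✓)
size-2^1 implicants → -110  0-10  00-0  1-11  10-1  111-
Unchecked terms (primes): -110, 0-10, 00-0, 0101, 1-11, 10-1, 111-

0101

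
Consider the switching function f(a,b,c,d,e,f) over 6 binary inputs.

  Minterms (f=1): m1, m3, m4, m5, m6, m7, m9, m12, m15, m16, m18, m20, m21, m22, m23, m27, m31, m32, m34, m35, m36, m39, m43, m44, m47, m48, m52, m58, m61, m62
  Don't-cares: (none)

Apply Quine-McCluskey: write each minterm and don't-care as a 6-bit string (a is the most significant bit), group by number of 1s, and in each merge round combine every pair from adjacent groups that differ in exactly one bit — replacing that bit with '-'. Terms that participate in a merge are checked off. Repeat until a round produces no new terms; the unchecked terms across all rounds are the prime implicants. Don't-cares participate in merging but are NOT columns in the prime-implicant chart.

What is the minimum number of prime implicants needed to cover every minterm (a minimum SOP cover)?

12

[col 0] 000001*, 000011*, 000100*, 000101*, 000110*, 000111*, 001001*, 001100*, 001111*, 010000*, 010010*, 010100*, 010101*, 010110*, 010111*, 011011*, 011111*, 100000*, 100010*, 100011*, 100100*, 100111*, 101011*, 101100*, 101111*, 110000*, 110100*, 111010*, 111101, 111110*
[col 1] -00011*, -00100*, -00111*, -01100*, -01111*, -10000*, -10100*, 0-0100*, 0-0101*, 0-0110*, 0-0111*, 0-1111*, 00-001, 00-100*, 00-111*, 000-01*, 000-11*, 0000-1*, 0001-0*, 0001-1*, 00010-*, 00011-*, 01-111*, 010-00*, 010-10*, 0100-0*, 0101-0*, 0101-1*, 01010-*, 01011-*, 011-11, 1-0000*, 1-0100*, 10-011*, 10-100*, 10-111*, 100-00*, 100-11*, 1000-0, 10001-, 101-11*, 110-00*, 111-10
[col 2] --0100, -0-100, -0-111, -00-11, -10-00, 0--111, 0-01-0*, 0-01-1*, 0-010-*, 0-011-*, 000--1, 0001--*, 010--0, 0101--*, 1-0-00, 10--11
[col 3] 0-01--
Prime implicants: --0100, -0-100, -0-111, -00-11, -10-00, 0--111, 0-01--, 00-001, 000--1, 010--0, 011-11, 1-0-00, 10--11, 1000-0, 10001-, 111-10, 111101
PI chart (minterm → PIs covering it):
  1 | 00-001,000--1
  3 | -00-11,000--1
  4 | --0100,-0-100,0-01--
  5 | 0-01--,000--1
  6 | 0-01--  (sole → essential)
  7 | -0-111,-00-11,0--111,0-01--,000--1
  9 | 00-001  (sole → essential)
  12 | -0-100  (sole → essential)
  15 | -0-111,0--111
  16 | -10-00,010--0
  18 | 010--0  (sole → essential)
  20 | --0100,-10-00,0-01--,010--0
  21 | 0-01--  (sole → essential)
  22 | 0-01--,010--0
  23 | 0--111,0-01--
  27 | 011-11  (sole → essential)
  31 | 0--111,011-11
  32 | 1-0-00,1000-0
  34 | 1000-0,10001-
  35 | -00-11,10--11,10001-
  36 | --0100,-0-100,1-0-00
  39 | -0-111,-00-11,10--11
  43 | 10--11  (sole → essential)
  44 | -0-100  (sole → essential)
  47 | -0-111,10--11
  48 | -10-00,1-0-00
  52 | --0100,-10-00,1-0-00
  58 | 111-10  (sole → essential)
  61 | 111101  (sole → essential)
  62 | 111-10  (sole → essential)
Essential prime implicants: -0-100, 0-01--, 00-001, 010--0, 011-11, 10--11, 111-10, 111101
Petrick residual → -0-111, -00-11, -10-00, 1000-0
Minimum SOP uses 12 PIs: b'de'f' + b'def + b'c'ef + bc'e'f' + a'c'd + a'b'd'e'f + a'bc'f' + a'bcef + ab'ef + ab'c'd'f' + abcef' + abcde'f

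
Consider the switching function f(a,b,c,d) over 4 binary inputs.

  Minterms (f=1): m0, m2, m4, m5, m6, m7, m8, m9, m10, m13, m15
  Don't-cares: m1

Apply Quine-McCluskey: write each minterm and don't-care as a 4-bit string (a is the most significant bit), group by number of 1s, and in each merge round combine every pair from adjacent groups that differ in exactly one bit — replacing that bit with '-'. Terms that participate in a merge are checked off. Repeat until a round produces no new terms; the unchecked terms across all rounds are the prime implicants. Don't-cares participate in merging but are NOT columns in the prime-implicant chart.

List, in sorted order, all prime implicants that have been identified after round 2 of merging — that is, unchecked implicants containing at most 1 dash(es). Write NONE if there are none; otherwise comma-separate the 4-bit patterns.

size-2^0 implicants → 0000(✓)  0001(✓)  0010(✓)  0100(✓)  0101(✓)  0110(✓)  0111(✓)  1000(✓)  1001(✓)  1010(✓)  1101(✓)  1111(✓)
size-2^1 implicants → -000(✓)  -001(✓)  -010(✓)  -101(✓)  -111(✓)  0-00(✓)  0-01(✓)  0-10(✓)  00-0(✓)  000-(✓)  01-0(✓)  01-1(✓)  010-(✓)  011-(✓)  1-01(✓)  10-0(✓)  100-(✓)  11-1(✓)
size-2^2 implicants → --01  -0-0  -00-  -1-1  0--0  0-0-  01--
Unchecked terms (primes): --01, -0-0, -00-, -1-1, 0--0, 0-0-, 01--

NONE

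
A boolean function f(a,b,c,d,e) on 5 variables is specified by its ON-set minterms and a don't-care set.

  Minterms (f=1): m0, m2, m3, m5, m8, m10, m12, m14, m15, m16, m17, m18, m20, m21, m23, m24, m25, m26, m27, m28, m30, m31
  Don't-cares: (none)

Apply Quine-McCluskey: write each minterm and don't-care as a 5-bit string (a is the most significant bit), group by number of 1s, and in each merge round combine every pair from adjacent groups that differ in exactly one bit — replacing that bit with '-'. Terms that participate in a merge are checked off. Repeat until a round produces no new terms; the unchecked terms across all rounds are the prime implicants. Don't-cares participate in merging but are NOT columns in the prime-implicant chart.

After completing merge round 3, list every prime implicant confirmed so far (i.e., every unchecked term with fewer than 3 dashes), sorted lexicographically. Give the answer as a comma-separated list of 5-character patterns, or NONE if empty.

[col 0] 00000*, 00010*, 00011*, 00101*, 01000*, 01010*, 01100*, 01110*, 01111*, 10000*, 10001*, 10010*, 10100*, 10101*, 10111*, 11000*, 11001*, 11010*, 11011*, 11100*, 11110*, 11111*
[col 1] -0000*, -0010*, -0101, -1000*, -1010*, -1100*, -1110*, -1111*, 0-000*, 0-010*, 000-0*, 0001-, 01-00*, 01-10*, 010-0*, 011-0*, 0111-*, 1-000*, 1-001*, 1-010*, 1-100*, 1-111, 10-00*, 10-01*, 100-0*, 1000-*, 101-1, 1010-*, 11-00*, 11-10*, 11-11*, 110-0*, 110-1*, 1100-*, 1101-*, 111-0*, 1111-*
[col 2] --000*, --010*, -00-0*, -1-00*, -1-10*, -10-0*, -11-0*, -111-, 0-0-0*, 01--0*, 1--00, 1-0-0*, 1-00-, 10-0-, 11--0*, 11-1-, 110--
[col 3] --0-0, -1--0
Prime implicants: --0-0, -0101, -1--0, -111-, 0001-, 1--00, 1-00-, 1-111, 10-0-, 101-1, 11-1-, 110--

-0101, -111-, 0001-, 1--00, 1-00-, 1-111, 10-0-, 101-1, 11-1-, 110--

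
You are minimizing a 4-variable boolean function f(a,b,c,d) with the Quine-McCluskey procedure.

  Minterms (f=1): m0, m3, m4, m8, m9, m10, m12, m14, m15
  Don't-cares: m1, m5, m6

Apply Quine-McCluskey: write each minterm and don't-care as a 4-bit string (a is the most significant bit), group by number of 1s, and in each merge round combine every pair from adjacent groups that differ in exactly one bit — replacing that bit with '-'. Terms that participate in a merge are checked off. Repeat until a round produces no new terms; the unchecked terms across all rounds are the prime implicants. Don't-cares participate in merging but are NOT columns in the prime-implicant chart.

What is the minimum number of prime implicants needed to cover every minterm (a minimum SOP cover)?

5

size-2^0 implicants → 0000(✓)  0001(✓)  0011(✓)  0100(✓)  0101(✓)  0110(✓)  1000(✓)  1001(✓)  1010(✓)  1100(✓)  1110(✓)  1111(✓)
size-2^1 implicants → -000(✓)  -001(✓)  -100(✓)  -110(✓)  0-00(✓)  0-01(✓)  00-1  000-(✓)  01-0(✓)  010-(✓)  1-00(✓)  1-10(✓)  10-0(✓)  100-(✓)  11-0(✓)  111-
size-2^2 implicants → --00  -00-  -1-0  0-0-  1--0
Unchecked terms (primes): --00, -00-, -1-0, 0-0-, 00-1, 1--0, 111-
Minterm coverage:
  m0 ⊆ --00,-00-,0-0-
  m3 ⊆ 00-1 [E]
  m4 ⊆ --00,-1-0,0-0-
  m8 ⊆ --00,-00-,1--0
  m9 ⊆ -00- [E]
  m10 ⊆ 1--0 [E]
  m12 ⊆ --00,-1-0,1--0
  m14 ⊆ -1-0,1--0,111-
  m15 ⊆ 111- [E]
E = {-00-, 00-1, 1--0, 111-}
Petrick residual → --00
Cover = c'd' + b'c' + a'b'd + ad' + abc  |cover|=5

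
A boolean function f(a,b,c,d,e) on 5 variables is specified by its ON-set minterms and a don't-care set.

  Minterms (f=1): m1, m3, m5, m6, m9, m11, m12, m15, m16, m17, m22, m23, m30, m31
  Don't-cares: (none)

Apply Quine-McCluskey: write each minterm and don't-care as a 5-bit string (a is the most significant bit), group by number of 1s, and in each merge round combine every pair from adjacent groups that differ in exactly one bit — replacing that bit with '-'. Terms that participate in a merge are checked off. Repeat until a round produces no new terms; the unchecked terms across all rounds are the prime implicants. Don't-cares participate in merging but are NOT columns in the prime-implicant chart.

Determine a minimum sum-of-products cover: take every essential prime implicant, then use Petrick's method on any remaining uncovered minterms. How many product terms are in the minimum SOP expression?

Round 0: 00001✓ 00011✓ 00101✓ 00110✓ 01001✓ 01011✓ 01100 01111✓ 10000✓ 10001✓ 10110✓ 10111✓ 11110✓ 11111✓
Round 1: -0001 -0110 -1111 0-001✓ 0-011✓ 00-01 000-1✓ 01-11 010-1✓ 1-110✓ 1-111✓ 1000- 1011-✓ 1111-✓
Round 2: 0-0-1 1-11-
PIs = {-0001, -0110, -1111, 0-0-1, 00-01, 01-11, 01100, 1-11-, 1000-}
Coverage chart:
  m1: -0001,0-0-1,00-01
  m3: 0-0-1 ←essential
  m5: 00-01 ←essential
  m6: -0110 ←essential
  m9: 0-0-1 ←essential
  m11: 0-0-1,01-11
  m12: 01100 ←essential
  m15: -1111,01-11
  m16: 1000- ←essential
  m17: -0001,1000-
  m22: -0110,1-11-
  m23: 1-11- ←essential
  m30: 1-11- ←essential
  m31: -1111,1-11-
Essential: -0110, 0-0-1, 00-01, 01100, 1-11-, 1000-
Petrick residual → -1111
Min cover (7 terms): b'cde' + bcde + a'c'e + a'b'd'e + a'bcd'e' + acd + ab'c'd'

7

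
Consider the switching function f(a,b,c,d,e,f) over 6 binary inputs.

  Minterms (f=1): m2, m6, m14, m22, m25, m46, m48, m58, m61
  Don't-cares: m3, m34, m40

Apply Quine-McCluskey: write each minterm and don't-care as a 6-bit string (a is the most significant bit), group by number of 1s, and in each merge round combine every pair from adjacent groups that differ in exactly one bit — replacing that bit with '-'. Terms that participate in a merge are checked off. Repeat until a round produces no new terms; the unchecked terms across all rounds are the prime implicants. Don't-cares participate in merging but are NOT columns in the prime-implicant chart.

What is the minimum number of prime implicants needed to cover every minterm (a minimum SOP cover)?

[col 0] 000010*, 000011*, 000110*, 001110*, 010110*, 011001, 100010*, 101000, 101110*, 110000, 111010, 111101
[col 1] -00010, -01110, 0-0110, 00-110, 000-10, 00001-
Prime implicants: -00010, -01110, 0-0110, 00-110, 000-10, 00001-, 011001, 101000, 110000, 111010, 111101
PI chart (minterm → PIs covering it):
  2 | -00010,000-10,00001-
  6 | 0-0110,00-110,000-10
  14 | -01110,00-110
  22 | 0-0110  (sole → essential)
  25 | 011001  (sole → essential)
  46 | -01110  (sole → essential)
  48 | 110000  (sole → essential)
  58 | 111010  (sole → essential)
  61 | 111101  (sole → essential)
Essential prime implicants: -01110, 0-0110, 011001, 110000, 111010, 111101
Petrick residual → -00010
Minimum SOP uses 7 PIs: b'c'd'ef' + b'cdef' + a'c'def' + a'bcd'e'f + abc'd'e'f' + abcd'ef' + abcde'f

7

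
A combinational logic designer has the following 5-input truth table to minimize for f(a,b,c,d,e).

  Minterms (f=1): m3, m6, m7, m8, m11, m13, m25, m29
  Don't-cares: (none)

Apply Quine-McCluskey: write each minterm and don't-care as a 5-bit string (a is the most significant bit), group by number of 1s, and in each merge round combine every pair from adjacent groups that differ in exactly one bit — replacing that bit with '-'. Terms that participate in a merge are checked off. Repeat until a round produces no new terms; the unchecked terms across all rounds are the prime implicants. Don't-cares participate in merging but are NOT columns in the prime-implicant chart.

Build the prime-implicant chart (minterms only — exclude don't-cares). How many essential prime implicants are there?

[col 0] 00011*, 00110*, 00111*, 01000, 01011*, 01101*, 11001*, 11101*
[col 1] -1101, 0-011, 00-11, 0011-, 11-01
Prime implicants: -1101, 0-011, 00-11, 0011-, 01000, 11-01
PI chart (minterm → PIs covering it):
  3 | 0-011,00-11
  6 | 0011-  (sole → essential)
  7 | 00-11,0011-
  8 | 01000  (sole → essential)
  11 | 0-011  (sole → essential)
  13 | -1101  (sole → essential)
  25 | 11-01  (sole → essential)
  29 | -1101,11-01
Essential prime implicants: -1101, 0-011, 0011-, 01000, 11-01

5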